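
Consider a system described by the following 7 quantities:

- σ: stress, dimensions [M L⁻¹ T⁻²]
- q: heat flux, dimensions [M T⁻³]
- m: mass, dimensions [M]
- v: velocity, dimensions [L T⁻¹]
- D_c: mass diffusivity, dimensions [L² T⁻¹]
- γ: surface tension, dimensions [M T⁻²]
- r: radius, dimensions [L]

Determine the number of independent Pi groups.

There are 7 variables and 3 base dimensions (M, L, T).
The dimension matrix has rank 3.
Independent dimensionless groups: 7 − 3 = 4.

4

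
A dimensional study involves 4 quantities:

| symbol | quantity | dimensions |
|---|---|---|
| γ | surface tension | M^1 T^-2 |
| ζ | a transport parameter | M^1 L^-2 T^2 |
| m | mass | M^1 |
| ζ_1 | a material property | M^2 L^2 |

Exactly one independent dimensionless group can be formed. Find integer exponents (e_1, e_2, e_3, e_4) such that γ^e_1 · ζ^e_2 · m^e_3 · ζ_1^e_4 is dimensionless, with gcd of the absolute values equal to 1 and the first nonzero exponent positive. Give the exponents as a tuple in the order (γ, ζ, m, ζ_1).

M: e_1·(1) + e_2·(1) + e_3·(1) + e_4·(2) = 0
L: e_1·(0) + e_2·(-2) + e_3·(0) + e_4·(2) = 0
T: e_1·(-2) + e_2·(2) + e_3·(0) + e_4·(0) = 0
Solving this homogeneous linear system for the smallest-integer solution (first nonzero entry positive) gives (1, 1, -4, 1).

(1, 1, -4, 1)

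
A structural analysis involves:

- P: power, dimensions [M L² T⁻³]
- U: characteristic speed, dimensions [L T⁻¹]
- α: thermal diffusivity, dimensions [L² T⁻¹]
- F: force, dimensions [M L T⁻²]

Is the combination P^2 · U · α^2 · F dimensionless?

Sum the exponent of each base dimension across the product:
  M: 2·[P]_M + [U]_M + 2·[α]_M + [F]_M = 2·(1) + (0) + 2·(0) + (1) = 3
  L: 2·[P]_L + [U]_L + 2·[α]_L + [F]_L = 2·(2) + (1) + 2·(2) + (1) = 10
  T: 2·[P]_T + [U]_T + 2·[α]_T + [F]_T = 2·(-3) + (-1) + 2·(-1) + (-2) = -11
Net dimensions [M³ L¹⁰ T⁻¹¹] ≠ [1] — not dimensionless.

no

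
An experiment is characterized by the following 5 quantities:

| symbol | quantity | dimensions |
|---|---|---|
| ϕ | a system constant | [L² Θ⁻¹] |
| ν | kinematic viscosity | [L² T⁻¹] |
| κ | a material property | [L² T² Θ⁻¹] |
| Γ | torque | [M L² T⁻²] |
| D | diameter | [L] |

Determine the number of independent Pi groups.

1

There are 5 variables and 4 base dimensions (M, L, T, Θ).
The dimension matrix has rank 4.
Independent dimensionless groups: 5 − 4 = 1.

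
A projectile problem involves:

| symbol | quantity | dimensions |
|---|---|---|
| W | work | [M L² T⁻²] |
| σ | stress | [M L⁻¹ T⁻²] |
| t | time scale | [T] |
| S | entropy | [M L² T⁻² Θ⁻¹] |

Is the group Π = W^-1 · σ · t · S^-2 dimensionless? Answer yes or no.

no

Sum the exponent of each base dimension across the product:
  M: −[W]_M + [σ]_M + [t]_M − 2·[S]_M = −(1) + (1) + (0) − 2·(1) = -2
  L: −[W]_L + [σ]_L + [t]_L − 2·[S]_L = −(2) + (-1) + (0) − 2·(2) = -7
  T: −[W]_T + [σ]_T + [t]_T − 2·[S]_T = −(-2) + (-2) + (1) − 2·(-2) = 5
  Θ: −[W]_Θ + [σ]_Θ + [t]_Θ − 2·[S]_Θ = −(0) + (0) + (0) − 2·(-1) = 2
Net dimensions [M⁻² L⁻⁷ T⁵ Θ²] ≠ [1] — not dimensionless.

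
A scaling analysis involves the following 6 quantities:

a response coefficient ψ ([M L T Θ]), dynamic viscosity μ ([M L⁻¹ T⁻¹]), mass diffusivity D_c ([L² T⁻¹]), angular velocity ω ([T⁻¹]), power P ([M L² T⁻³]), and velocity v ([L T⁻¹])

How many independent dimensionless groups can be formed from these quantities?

There are 6 variables and 4 base dimensions (M, L, T, Θ).
The dimension matrix has rank 4.
Independent dimensionless groups: 6 − 4 = 2.

2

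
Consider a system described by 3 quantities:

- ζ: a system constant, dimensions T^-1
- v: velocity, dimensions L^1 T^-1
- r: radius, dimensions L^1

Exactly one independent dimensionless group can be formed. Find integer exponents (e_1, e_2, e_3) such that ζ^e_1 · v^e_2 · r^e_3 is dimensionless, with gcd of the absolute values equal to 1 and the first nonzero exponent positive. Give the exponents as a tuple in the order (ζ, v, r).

(1, -1, 1)

L: e_1·(0) + e_2·(1) + e_3·(1) = 0
T: e_1·(-1) + e_2·(-1) + e_3·(0) = 0
Solving this homogeneous linear system for the smallest-integer solution (first nonzero entry positive) gives (1, -1, 1).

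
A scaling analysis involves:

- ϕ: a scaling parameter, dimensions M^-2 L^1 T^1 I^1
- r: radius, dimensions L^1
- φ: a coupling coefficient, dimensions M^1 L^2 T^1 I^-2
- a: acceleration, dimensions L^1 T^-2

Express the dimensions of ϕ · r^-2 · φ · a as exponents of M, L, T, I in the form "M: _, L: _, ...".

Collect each base-dimension exponent across the product:
  M: (-2) − 2·(0) + (1) + (0) = -1
  L: (1) − 2·(1) + (2) + (1) = 2
  T: (1) − 2·(0) + (1) + (-2) = 0
  I: (1) − 2·(0) + (-2) + (0) = -1
So the dimensions are [M⁻¹ L² I⁻¹].

M: -1, L: 2, T: 0, I: -1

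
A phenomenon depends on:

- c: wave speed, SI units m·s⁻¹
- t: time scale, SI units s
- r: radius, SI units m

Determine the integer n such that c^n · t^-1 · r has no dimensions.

-1

Balance the L exponent: (1)·n from c, plus −(0) + (1) = 1 from the rest, must sum to zero.
n + 1 = 0, so n = -1.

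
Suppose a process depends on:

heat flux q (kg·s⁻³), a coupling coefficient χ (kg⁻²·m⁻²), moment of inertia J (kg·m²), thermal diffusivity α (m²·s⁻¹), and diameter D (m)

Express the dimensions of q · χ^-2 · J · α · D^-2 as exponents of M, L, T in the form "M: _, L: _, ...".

Collect each base-dimension exponent across the product:
  M: (1) − 2·(-2) + (1) + (0) − 2·(0) = 6
  L: (0) − 2·(-2) + (2) + (2) − 2·(1) = 6
  T: (-3) − 2·(0) + (0) + (-1) − 2·(0) = -4
So the dimensions are [M⁶ L⁶ T⁻⁴].

M: 6, L: 6, T: -4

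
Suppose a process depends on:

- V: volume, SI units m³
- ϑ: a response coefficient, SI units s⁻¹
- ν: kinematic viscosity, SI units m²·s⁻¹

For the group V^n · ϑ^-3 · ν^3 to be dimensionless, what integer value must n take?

-2

Balance the L exponent: (3)·n from V, plus −3·(0) + 3·(2) = 6 from the rest, must sum to zero.
3n + 6 = 0, so n = -2.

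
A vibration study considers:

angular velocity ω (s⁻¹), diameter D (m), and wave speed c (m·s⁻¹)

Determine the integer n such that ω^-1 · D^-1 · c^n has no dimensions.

Balance the L exponent: (1)·n from c, plus −(0) − (1) = -1 from the rest, must sum to zero.
n − 1 = 0, so n = 1.

1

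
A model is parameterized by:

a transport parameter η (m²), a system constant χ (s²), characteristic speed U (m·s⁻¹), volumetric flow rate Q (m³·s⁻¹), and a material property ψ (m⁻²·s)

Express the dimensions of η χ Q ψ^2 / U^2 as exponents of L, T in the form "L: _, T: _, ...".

L: -1, T: 5

Collect each base-dimension exponent across the product:
  L: (2) + (0) − 2·(1) + (3) + 2·(-2) = -1
  T: (0) + (2) − 2·(-1) + (-1) + 2·(1) = 5
So the dimensions are [L⁻¹ T⁵].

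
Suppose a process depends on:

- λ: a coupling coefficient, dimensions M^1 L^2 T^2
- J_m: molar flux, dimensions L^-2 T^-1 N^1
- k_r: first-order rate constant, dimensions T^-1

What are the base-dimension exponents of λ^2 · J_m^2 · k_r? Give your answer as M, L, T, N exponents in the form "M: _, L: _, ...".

M: 2, L: 0, T: 1, N: 2

Collect each base-dimension exponent across the product:
  M: 2·(1) + 2·(0) + (0) = 2
  L: 2·(2) + 2·(-2) + (0) = 0
  T: 2·(2) + 2·(-1) + (-1) = 1
  N: 2·(0) + 2·(1) + (0) = 2
So the dimensions are [M² T N²].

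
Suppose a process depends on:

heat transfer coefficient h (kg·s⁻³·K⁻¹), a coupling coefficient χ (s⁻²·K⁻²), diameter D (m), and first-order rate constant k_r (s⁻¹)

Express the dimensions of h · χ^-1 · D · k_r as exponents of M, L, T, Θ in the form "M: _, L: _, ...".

Collect each base-dimension exponent across the product:
  M: (1) − (0) + (0) + (0) = 1
  L: (0) − (0) + (1) + (0) = 1
  T: (-3) − (-2) + (0) + (-1) = -2
  Θ: (-1) − (-2) + (0) + (0) = 1
So the dimensions are [M L T⁻² Θ].

M: 1, L: 1, T: -2, Θ: 1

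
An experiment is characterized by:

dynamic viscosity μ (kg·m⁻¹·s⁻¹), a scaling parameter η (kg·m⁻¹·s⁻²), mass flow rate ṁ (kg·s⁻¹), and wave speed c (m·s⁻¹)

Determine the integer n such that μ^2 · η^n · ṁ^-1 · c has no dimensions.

Balance the M exponent: (1)·n from η, plus 2·(1) − (1) + (0) = 1 from the rest, must sum to zero.
n + 1 = 0, so n = -1.

-1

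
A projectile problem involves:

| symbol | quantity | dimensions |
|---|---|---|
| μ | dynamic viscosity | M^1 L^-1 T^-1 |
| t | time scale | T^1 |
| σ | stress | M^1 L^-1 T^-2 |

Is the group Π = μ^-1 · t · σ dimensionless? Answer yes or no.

yes

Sum the exponent of each base dimension across the product:
  M: −[μ]_M + [t]_M + [σ]_M = −(1) + (0) + (1) = 0
  L: −[μ]_L + [t]_L + [σ]_L = −(-1) + (0) + (-1) = 0
  T: −[μ]_T + [t]_T + [σ]_T = −(-1) + (1) + (-2) = 0
All base exponents vanish — dimensionless.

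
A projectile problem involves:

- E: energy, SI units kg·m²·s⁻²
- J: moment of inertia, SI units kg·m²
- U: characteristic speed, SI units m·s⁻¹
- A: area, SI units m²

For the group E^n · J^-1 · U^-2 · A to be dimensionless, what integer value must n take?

1

Balance the M exponent: (1)·n from E, plus −(1) − 2·(0) + (0) = -1 from the rest, must sum to zero.
n − 1 = 0, so n = 1.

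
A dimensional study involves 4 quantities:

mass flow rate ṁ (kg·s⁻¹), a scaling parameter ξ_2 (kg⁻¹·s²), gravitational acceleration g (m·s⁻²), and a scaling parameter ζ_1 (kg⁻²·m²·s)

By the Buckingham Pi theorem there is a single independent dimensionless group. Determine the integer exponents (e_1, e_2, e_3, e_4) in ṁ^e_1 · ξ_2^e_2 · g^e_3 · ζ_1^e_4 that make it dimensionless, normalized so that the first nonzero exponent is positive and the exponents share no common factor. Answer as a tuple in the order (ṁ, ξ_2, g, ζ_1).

M: e_1·(1) + e_2·(-1) + e_3·(0) + e_4·(-2) = 0
L: e_1·(0) + e_2·(0) + e_3·(1) + e_4·(2) = 0
T: e_1·(-1) + e_2·(2) + e_3·(-2) + e_4·(1) = 0
Solving this homogeneous linear system for the smallest-integer solution (first nonzero entry positive) gives (1, 3, 2, -1).

(1, 3, 2, -1)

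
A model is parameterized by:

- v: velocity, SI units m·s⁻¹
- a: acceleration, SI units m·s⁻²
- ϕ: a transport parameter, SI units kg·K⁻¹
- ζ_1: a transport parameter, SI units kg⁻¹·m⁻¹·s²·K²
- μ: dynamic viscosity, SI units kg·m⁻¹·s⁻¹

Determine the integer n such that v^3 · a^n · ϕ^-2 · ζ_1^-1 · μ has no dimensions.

Balance the L exponent: (1)·n from a, plus 3·(1) − 2·(0) − (-1) + (-1) = 3 from the rest, must sum to zero.
n + 3 = 0, so n = -3.

-3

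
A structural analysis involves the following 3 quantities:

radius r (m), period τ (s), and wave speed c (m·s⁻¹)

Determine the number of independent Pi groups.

1

There are 3 variables and 2 base dimensions (L, T).
The dimension matrix has rank 2.
Independent dimensionless groups: 3 − 2 = 1.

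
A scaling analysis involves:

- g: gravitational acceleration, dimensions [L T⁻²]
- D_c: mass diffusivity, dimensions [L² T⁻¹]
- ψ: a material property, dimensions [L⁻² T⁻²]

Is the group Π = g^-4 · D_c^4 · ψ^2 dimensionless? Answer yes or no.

Sum the exponent of each base dimension across the product:
  L: −4·[g]_L + 4·[D_c]_L + 2·[ψ]_L = −4·(1) + 4·(2) + 2·(-2) = 0
  T: −4·[g]_T + 4·[D_c]_T + 2·[ψ]_T = −4·(-2) + 4·(-1) + 2·(-2) = 0
All base exponents vanish — dimensionless.

yes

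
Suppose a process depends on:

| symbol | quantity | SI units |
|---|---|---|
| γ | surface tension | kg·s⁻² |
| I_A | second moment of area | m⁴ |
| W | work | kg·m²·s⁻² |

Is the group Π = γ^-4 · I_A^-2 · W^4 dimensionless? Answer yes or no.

Sum the exponent of each base dimension across the product:
  M: −4·[γ]_M − 2·[I_A]_M + 4·[W]_M = −4·(1) − 2·(0) + 4·(1) = 0
  L: −4·[γ]_L − 2·[I_A]_L + 4·[W]_L = −4·(0) − 2·(4) + 4·(2) = 0
  T: −4·[γ]_T − 2·[I_A]_T + 4·[W]_T = −4·(-2) − 2·(0) + 4·(-2) = 0
  Θ: −4·[γ]_Θ − 2·[I_A]_Θ + 4·[W]_Θ = −4·(0) − 2·(0) + 4·(0) = 0
All base exponents vanish — dimensionless.

yes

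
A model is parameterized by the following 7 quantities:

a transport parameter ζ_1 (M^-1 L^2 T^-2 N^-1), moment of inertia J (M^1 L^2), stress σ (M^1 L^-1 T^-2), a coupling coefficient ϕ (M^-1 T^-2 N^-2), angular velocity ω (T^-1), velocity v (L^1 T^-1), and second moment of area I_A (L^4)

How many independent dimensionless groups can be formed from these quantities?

There are 7 variables and 4 base dimensions (M, L, T, N).
The dimension matrix has rank 4.
Independent dimensionless groups: 7 − 4 = 3.

3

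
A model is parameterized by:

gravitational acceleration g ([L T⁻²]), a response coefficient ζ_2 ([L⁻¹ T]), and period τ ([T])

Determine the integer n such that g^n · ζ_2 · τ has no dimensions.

Balance the L exponent: (1)·n from g, plus (-1) + (0) = -1 from the rest, must sum to zero.
n − 1 = 0, so n = 1.

1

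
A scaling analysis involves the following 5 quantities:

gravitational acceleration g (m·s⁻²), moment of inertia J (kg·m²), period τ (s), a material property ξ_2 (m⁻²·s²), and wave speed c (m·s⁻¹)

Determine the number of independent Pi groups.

2

There are 5 variables and 3 base dimensions (M, L, T).
The dimension matrix has rank 3.
Independent dimensionless groups: 5 − 3 = 2.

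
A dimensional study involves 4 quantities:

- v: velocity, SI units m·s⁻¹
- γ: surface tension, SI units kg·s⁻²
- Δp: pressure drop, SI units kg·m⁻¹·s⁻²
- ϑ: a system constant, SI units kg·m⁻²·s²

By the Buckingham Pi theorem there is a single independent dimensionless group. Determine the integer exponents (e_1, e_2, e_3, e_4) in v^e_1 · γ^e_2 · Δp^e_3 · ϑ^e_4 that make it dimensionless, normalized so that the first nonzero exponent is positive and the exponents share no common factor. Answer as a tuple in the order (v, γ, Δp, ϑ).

M: e_1·(0) + e_2·(1) + e_3·(1) + e_4·(1) = 0
L: e_1·(1) + e_2·(0) + e_3·(-1) + e_4·(-2) = 0
T: e_1·(-1) + e_2·(-2) + e_3·(-2) + e_4·(2) = 0
Solving this homogeneous linear system for the smallest-integer solution (first nonzero entry positive) gives (4, -3, 2, 1).

(4, -3, 2, 1)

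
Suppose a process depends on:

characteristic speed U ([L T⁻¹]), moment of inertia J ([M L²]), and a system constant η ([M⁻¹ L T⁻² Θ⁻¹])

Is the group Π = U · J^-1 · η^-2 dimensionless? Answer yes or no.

Sum the exponent of each base dimension across the product:
  M: [U]_M − [J]_M − 2·[η]_M = (0) − (1) − 2·(-1) = 1
  L: [U]_L − [J]_L − 2·[η]_L = (1) − (2) − 2·(1) = -3
  T: [U]_T − [J]_T − 2·[η]_T = (-1) − (0) − 2·(-2) = 3
  Θ: [U]_Θ − [J]_Θ − 2·[η]_Θ = (0) − (0) − 2·(-1) = 2
Net dimensions [M L⁻³ T³ Θ²] ≠ [1] — not dimensionless.

no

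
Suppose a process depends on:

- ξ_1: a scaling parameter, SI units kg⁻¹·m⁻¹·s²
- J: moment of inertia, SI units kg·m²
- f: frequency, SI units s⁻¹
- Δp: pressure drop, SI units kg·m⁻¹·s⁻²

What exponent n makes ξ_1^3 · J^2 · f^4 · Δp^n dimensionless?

Balance the M exponent: (1)·n from Δp, plus 3·(-1) + 2·(1) + 4·(0) = -1 from the rest, must sum to zero.
n − 1 = 0, so n = 1.

1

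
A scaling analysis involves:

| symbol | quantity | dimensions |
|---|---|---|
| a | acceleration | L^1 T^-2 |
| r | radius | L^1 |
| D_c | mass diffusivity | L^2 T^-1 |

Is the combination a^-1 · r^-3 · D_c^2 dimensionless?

Sum the exponent of each base dimension across the product:
  M: −[a]_M − 3·[r]_M + 2·[D_c]_M = −(0) − 3·(0) + 2·(0) = 0
  L: −[a]_L − 3·[r]_L + 2·[D_c]_L = −(1) − 3·(1) + 2·(2) = 0
  T: −[a]_T − 3·[r]_T + 2·[D_c]_T = −(-2) − 3·(0) + 2·(-1) = 0
  I: −[a]_I − 3·[r]_I + 2·[D_c]_I = −(0) − 3·(0) + 2·(0) = 0
All base exponents vanish — dimensionless.

yes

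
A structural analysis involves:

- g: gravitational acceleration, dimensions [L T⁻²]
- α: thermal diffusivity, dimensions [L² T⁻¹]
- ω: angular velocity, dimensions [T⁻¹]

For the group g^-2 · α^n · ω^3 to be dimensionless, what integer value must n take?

1

Balance the L exponent: (2)·n from α, plus −2·(1) + 3·(0) = -2 from the rest, must sum to zero.
2n − 2 = 0, so n = 1.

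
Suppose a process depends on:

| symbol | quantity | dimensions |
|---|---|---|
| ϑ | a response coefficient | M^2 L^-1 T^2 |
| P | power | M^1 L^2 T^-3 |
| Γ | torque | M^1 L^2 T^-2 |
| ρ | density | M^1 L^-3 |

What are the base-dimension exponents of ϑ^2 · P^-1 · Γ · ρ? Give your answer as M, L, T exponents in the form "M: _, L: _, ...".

M: 5, L: -5, T: 5

Collect each base-dimension exponent across the product:
  M: 2·(2) − (1) + (1) + (1) = 5
  L: 2·(-1) − (2) + (2) + (-3) = -5
  T: 2·(2) − (-3) + (-2) + (0) = 5
So the dimensions are [M⁵ L⁻⁵ T⁵].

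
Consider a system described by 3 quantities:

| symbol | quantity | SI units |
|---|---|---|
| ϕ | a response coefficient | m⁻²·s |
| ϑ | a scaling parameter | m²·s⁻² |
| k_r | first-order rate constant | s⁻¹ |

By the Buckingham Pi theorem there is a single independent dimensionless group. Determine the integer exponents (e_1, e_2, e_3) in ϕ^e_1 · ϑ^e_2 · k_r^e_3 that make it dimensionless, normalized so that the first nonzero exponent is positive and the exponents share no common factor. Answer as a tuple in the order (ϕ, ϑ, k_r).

L: e_1·(-2) + e_2·(2) + e_3·(0) = 0
T: e_1·(1) + e_2·(-2) + e_3·(-1) = 0
Solving this homogeneous linear system for the smallest-integer solution (first nonzero entry positive) gives (1, 1, -1).

(1, 1, -1)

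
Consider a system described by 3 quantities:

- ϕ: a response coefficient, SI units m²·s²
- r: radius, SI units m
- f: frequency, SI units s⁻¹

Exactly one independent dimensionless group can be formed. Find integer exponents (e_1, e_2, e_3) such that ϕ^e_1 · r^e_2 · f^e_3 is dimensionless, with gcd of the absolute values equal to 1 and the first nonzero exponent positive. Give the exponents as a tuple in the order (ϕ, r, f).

(1, -2, 2)

L: e_1·(2) + e_2·(1) + e_3·(0) = 0
T: e_1·(2) + e_2·(0) + e_3·(-1) = 0
Solving this homogeneous linear system for the smallest-integer solution (first nonzero entry positive) gives (1, -2, 2).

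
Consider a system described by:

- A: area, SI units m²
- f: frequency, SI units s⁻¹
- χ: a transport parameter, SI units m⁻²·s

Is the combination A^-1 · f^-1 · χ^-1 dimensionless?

yes

Sum the exponent of each base dimension across the product:
  L: −[A]_L − [f]_L − [χ]_L = −(2) − (0) − (-2) = 0
  T: −[A]_T − [f]_T − [χ]_T = −(0) − (-1) − (1) = 0
All base exponents vanish — dimensionless.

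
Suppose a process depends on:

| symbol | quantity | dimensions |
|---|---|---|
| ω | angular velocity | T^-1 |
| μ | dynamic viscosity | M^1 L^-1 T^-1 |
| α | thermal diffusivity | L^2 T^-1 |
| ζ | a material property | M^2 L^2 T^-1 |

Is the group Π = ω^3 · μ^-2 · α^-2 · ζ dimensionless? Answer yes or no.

yes

Sum the exponent of each base dimension across the product:
  M: 3·[ω]_M − 2·[μ]_M − 2·[α]_M + [ζ]_M = 3·(0) − 2·(1) − 2·(0) + (2) = 0
  L: 3·[ω]_L − 2·[μ]_L − 2·[α]_L + [ζ]_L = 3·(0) − 2·(-1) − 2·(2) + (2) = 0
  T: 3·[ω]_T − 2·[μ]_T − 2·[α]_T + [ζ]_T = 3·(-1) − 2·(-1) − 2·(-1) + (-1) = 0
All base exponents vanish — dimensionless.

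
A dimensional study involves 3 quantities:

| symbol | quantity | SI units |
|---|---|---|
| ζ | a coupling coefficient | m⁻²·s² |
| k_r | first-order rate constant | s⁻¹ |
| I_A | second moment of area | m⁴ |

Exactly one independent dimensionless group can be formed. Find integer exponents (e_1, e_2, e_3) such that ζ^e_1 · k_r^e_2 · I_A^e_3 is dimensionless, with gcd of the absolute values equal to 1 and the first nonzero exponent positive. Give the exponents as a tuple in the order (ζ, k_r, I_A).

L: e_1·(-2) + e_2·(0) + e_3·(4) = 0
T: e_1·(2) + e_2·(-1) + e_3·(0) = 0
Solving this homogeneous linear system for the smallest-integer solution (first nonzero entry positive) gives (2, 4, 1).

(2, 4, 1)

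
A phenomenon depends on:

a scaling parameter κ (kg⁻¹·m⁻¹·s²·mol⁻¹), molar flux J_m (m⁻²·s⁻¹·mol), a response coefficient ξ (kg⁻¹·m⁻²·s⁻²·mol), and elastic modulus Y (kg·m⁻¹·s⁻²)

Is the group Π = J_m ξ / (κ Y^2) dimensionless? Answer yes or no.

no

Sum the exponent of each base dimension across the product:
  M: −[κ]_M + [J_m]_M + [ξ]_M − 2·[Y]_M = −(-1) + (0) + (-1) − 2·(1) = -2
  L: −[κ]_L + [J_m]_L + [ξ]_L − 2·[Y]_L = −(-1) + (-2) + (-2) − 2·(-1) = -1
  T: −[κ]_T + [J_m]_T + [ξ]_T − 2·[Y]_T = −(2) + (-1) + (-2) − 2·(-2) = -1
  N: −[κ]_N + [J_m]_N + [ξ]_N − 2·[Y]_N = −(-1) + (1) + (1) − 2·(0) = 3
Net dimensions [M⁻² L⁻¹ T⁻¹ N³] ≠ [1] — not dimensionless.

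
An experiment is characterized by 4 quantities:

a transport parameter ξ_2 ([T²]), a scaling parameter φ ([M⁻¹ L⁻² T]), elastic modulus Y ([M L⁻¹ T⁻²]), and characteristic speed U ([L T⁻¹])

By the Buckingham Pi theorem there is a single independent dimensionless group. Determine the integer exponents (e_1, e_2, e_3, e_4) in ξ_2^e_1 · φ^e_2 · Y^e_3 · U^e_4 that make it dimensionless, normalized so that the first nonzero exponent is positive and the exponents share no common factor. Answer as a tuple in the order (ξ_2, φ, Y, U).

M: e_1·(0) + e_2·(-1) + e_3·(1) + e_4·(0) = 0
L: e_1·(0) + e_2·(-2) + e_3·(-1) + e_4·(1) = 0
T: e_1·(2) + e_2·(1) + e_3·(-2) + e_4·(-1) = 0
Solving this homogeneous linear system for the smallest-integer solution (first nonzero entry positive) gives (2, 1, 1, 3).

(2, 1, 1, 3)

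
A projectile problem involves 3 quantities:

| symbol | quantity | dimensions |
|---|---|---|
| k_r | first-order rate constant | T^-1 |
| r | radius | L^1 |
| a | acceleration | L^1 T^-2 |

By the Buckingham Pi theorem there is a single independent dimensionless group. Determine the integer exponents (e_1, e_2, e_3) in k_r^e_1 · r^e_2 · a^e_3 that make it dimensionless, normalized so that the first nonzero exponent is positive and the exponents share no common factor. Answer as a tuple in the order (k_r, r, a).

L: e_1·(0) + e_2·(1) + e_3·(1) = 0
T: e_1·(-1) + e_2·(0) + e_3·(-2) = 0
Solving this homogeneous linear system for the smallest-integer solution (first nonzero entry positive) gives (2, 1, -1).

(2, 1, -1)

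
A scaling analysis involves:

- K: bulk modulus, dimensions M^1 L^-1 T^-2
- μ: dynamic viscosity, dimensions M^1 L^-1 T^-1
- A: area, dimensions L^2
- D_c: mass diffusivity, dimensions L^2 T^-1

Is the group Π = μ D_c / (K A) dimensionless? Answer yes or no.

Sum the exponent of each base dimension across the product:
  M: −[K]_M + [μ]_M − [A]_M + [D_c]_M = −(1) + (1) − (0) + (0) = 0
  L: −[K]_L + [μ]_L − [A]_L + [D_c]_L = −(-1) + (-1) − (2) + (2) = 0
  T: −[K]_T + [μ]_T − [A]_T + [D_c]_T = −(-2) + (-1) − (0) + (-1) = 0
All base exponents vanish — dimensionless.

yes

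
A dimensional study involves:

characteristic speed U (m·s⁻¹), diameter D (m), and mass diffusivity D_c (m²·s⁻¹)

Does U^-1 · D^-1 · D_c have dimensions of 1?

yes

Sum the exponent of each base dimension across the product:
  M: −[U]_M − [D]_M + [D_c]_M = −(0) − (0) + (0) = 0
  L: −[U]_L − [D]_L + [D_c]_L = −(1) − (1) + (2) = 0
  T: −[U]_T − [D]_T + [D_c]_T = −(-1) − (0) + (-1) = 0
All base exponents vanish — dimensionless.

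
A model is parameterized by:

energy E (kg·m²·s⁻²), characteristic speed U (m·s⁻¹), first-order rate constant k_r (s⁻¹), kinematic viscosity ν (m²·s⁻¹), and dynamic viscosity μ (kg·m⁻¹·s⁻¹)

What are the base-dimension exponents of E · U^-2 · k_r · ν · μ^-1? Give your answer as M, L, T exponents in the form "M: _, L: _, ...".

M: 0, L: 3, T: -1

Collect each base-dimension exponent across the product:
  M: (1) − 2·(0) + (0) + (0) − (1) = 0
  L: (2) − 2·(1) + (0) + (2) − (-1) = 3
  T: (-2) − 2·(-1) + (-1) + (-1) − (-1) = -1
So the dimensions are [L³ T⁻¹].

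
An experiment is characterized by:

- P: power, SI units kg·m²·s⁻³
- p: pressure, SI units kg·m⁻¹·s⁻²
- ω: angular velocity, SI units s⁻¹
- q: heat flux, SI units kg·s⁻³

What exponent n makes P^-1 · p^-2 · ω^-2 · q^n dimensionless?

3

Balance the M exponent: (1)·n from q, plus −(1) − 2·(1) − 2·(0) = -3 from the rest, must sum to zero.
n − 3 = 0, so n = 3.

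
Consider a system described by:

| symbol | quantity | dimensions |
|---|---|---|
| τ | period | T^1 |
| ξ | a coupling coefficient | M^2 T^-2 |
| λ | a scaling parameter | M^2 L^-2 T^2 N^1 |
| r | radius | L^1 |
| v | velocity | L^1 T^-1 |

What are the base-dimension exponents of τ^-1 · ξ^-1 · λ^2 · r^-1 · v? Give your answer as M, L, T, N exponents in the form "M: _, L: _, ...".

Collect each base-dimension exponent across the product:
  M: −(0) − (2) + 2·(2) − (0) + (0) = 2
  L: −(0) − (0) + 2·(-2) − (1) + (1) = -4
  T: −(1) − (-2) + 2·(2) − (0) + (-1) = 4
  N: −(0) − (0) + 2·(1) − (0) + (0) = 2
So the dimensions are [M² L⁻⁴ T⁴ N²].

M: 2, L: -4, T: 4, N: 2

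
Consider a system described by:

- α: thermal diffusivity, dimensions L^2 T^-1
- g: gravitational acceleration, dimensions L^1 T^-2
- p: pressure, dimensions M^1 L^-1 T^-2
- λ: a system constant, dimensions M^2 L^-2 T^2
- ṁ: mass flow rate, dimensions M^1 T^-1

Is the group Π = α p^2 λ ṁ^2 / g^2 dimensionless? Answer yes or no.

Sum the exponent of each base dimension across the product:
  M: [α]_M − 2·[g]_M + 2·[p]_M + [λ]_M + 2·[ṁ]_M = (0) − 2·(0) + 2·(1) + (2) + 2·(1) = 6
  L: [α]_L − 2·[g]_L + 2·[p]_L + [λ]_L + 2·[ṁ]_L = (2) − 2·(1) + 2·(-1) + (-2) + 2·(0) = -4
  T: [α]_T − 2·[g]_T + 2·[p]_T + [λ]_T + 2·[ṁ]_T = (-1) − 2·(-2) + 2·(-2) + (2) + 2·(-1) = -1
Net dimensions [M⁶ L⁻⁴ T⁻¹] ≠ [1] — not dimensionless.

no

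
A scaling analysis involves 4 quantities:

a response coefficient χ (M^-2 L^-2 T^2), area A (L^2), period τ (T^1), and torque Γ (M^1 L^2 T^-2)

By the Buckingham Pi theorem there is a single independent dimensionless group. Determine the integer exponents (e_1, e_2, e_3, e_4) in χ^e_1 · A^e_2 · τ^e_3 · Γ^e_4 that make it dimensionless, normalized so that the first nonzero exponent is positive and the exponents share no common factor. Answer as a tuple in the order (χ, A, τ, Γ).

M: e_1·(-2) + e_2·(0) + e_3·(0) + e_4·(1) = 0
L: e_1·(-2) + e_2·(2) + e_3·(0) + e_4·(2) = 0
T: e_1·(2) + e_2·(0) + e_3·(1) + e_4·(-2) = 0
Solving this homogeneous linear system for the smallest-integer solution (first nonzero entry positive) gives (1, -1, 2, 2).

(1, -1, 2, 2)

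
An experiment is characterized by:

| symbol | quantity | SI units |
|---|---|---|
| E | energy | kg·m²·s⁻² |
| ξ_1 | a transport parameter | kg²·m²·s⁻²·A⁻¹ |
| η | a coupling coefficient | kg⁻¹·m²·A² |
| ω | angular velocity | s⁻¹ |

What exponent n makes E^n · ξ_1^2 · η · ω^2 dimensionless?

Balance the M exponent: (1)·n from E, plus 2·(2) + (-1) + 2·(0) = 3 from the rest, must sum to zero.
n + 3 = 0, so n = -3.

-3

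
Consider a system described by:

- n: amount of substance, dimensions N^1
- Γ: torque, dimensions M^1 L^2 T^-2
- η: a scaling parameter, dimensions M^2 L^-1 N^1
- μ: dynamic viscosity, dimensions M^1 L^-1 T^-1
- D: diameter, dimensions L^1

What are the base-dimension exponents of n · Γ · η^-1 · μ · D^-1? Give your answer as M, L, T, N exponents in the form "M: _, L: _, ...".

M: 0, L: 1, T: -3, N: 0

Collect each base-dimension exponent across the product:
  M: (0) + (1) − (2) + (1) − (0) = 0
  L: (0) + (2) − (-1) + (-1) − (1) = 1
  T: (0) + (-2) − (0) + (-1) − (0) = -3
  N: (1) + (0) − (1) + (0) − (0) = 0
So the dimensions are [L T⁻³].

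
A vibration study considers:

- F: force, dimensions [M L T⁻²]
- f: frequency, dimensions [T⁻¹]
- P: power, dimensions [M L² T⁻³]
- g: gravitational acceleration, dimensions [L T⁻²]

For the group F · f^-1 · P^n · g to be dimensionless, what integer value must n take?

Balance the M exponent: (1)·n from P, plus (1) − (0) + (0) = 1 from the rest, must sum to zero.
n + 1 = 0, so n = -1.

-1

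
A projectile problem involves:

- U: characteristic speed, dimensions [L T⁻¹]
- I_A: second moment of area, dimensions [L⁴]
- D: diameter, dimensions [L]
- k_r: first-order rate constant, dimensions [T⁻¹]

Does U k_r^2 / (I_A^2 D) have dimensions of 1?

Sum the exponent of each base dimension across the product:
  L: [U]_L − 2·[I_A]_L − [D]_L + 2·[k_r]_L = (1) − 2·(4) − (1) + 2·(0) = -8
  T: [U]_T − 2·[I_A]_T − [D]_T + 2·[k_r]_T = (-1) − 2·(0) − (0) + 2·(-1) = -3
Net dimensions [L⁻⁸ T⁻³] ≠ [1] — not dimensionless.

no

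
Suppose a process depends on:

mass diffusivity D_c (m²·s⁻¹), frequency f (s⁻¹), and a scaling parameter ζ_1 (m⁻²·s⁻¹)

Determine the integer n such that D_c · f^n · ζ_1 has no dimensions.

Balance the T exponent: (-1)·n from f, plus (-1) + (-1) = -2 from the rest, must sum to zero.
−n − 2 = 0, so n = -2.

-2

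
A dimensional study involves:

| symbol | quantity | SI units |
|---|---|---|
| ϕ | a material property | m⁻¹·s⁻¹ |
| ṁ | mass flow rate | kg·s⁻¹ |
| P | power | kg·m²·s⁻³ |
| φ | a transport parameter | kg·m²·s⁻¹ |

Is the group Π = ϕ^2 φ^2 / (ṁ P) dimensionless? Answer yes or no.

yes

Sum the exponent of each base dimension across the product:
  M: 2·[ϕ]_M − [ṁ]_M − [P]_M + 2·[φ]_M = 2·(0) − (1) − (1) + 2·(1) = 0
  L: 2·[ϕ]_L − [ṁ]_L − [P]_L + 2·[φ]_L = 2·(-1) − (0) − (2) + 2·(2) = 0
  T: 2·[ϕ]_T − [ṁ]_T − [P]_T + 2·[φ]_T = 2·(-1) − (-1) − (-3) + 2·(-1) = 0
All base exponents vanish — dimensionless.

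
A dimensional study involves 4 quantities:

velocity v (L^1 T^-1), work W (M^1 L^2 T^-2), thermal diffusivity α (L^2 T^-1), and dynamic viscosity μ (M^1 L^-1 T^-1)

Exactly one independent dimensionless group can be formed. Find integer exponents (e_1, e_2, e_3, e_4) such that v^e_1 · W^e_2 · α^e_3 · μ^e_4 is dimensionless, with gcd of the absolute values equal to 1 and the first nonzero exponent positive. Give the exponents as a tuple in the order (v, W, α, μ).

(1, 1, -2, -1)

M: e_1·(0) + e_2·(1) + e_3·(0) + e_4·(1) = 0
L: e_1·(1) + e_2·(2) + e_3·(2) + e_4·(-1) = 0
T: e_1·(-1) + e_2·(-2) + e_3·(-1) + e_4·(-1) = 0
Solving this homogeneous linear system for the smallest-integer solution (first nonzero entry positive) gives (1, 1, -2, -1).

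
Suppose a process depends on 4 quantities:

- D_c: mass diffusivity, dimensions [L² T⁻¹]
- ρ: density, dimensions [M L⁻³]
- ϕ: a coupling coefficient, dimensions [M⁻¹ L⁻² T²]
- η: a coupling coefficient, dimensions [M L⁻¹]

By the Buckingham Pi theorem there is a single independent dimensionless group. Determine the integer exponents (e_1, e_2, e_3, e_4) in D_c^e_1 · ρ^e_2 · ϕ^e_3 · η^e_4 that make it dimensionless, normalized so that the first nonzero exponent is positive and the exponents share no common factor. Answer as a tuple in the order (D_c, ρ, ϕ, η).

M: e_1·(0) + e_2·(1) + e_3·(-1) + e_4·(1) = 0
L: e_1·(2) + e_2·(-3) + e_3·(-2) + e_4·(-1) = 0
T: e_1·(-1) + e_2·(0) + e_3·(2) + e_4·(0) = 0
Solving this homogeneous linear system for the smallest-integer solution (first nonzero entry positive) gives (4, 1, 2, 1).

(4, 1, 2, 1)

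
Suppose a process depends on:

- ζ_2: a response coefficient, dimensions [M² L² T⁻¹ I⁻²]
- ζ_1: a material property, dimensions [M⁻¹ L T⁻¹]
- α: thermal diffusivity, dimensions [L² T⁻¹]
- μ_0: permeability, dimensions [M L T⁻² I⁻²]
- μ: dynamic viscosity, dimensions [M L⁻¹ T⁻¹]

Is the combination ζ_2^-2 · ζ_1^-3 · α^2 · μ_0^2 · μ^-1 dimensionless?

yes

Sum the exponent of each base dimension across the product:
  M: −2·[ζ_2]_M − 3·[ζ_1]_M + 2·[α]_M + 2·[μ_0]_M − [μ]_M = −2·(2) − 3·(-1) + 2·(0) + 2·(1) − (1) = 0
  L: −2·[ζ_2]_L − 3·[ζ_1]_L + 2·[α]_L + 2·[μ_0]_L − [μ]_L = −2·(2) − 3·(1) + 2·(2) + 2·(1) − (-1) = 0
  T: −2·[ζ_2]_T − 3·[ζ_1]_T + 2·[α]_T + 2·[μ_0]_T − [μ]_T = −2·(-1) − 3·(-1) + 2·(-1) + 2·(-2) − (-1) = 0
  I: −2·[ζ_2]_I − 3·[ζ_1]_I + 2·[α]_I + 2·[μ_0]_I − [μ]_I = −2·(-2) − 3·(0) + 2·(0) + 2·(-2) − (0) = 0
All base exponents vanish — dimensionless.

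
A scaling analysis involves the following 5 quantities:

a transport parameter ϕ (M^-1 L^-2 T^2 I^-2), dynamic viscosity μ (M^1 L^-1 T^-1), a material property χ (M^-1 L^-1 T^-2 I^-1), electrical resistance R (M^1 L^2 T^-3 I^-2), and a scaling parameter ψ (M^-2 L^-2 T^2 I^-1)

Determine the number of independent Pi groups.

There are 5 variables and 4 base dimensions (M, L, T, I).
The dimension matrix has rank 4.
Independent dimensionless groups: 5 − 4 = 1.

1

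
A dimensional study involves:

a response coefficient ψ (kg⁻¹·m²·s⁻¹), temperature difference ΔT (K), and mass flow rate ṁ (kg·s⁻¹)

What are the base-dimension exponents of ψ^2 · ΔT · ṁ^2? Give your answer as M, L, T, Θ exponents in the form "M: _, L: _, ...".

M: 0, L: 4, T: -4, Θ: 1

Collect each base-dimension exponent across the product:
  M: 2·(-1) + (0) + 2·(1) = 0
  L: 2·(2) + (0) + 2·(0) = 4
  T: 2·(-1) + (0) + 2·(-1) = -4
  Θ: 2·(0) + (1) + 2·(0) = 1
So the dimensions are [L⁴ T⁻⁴ Θ].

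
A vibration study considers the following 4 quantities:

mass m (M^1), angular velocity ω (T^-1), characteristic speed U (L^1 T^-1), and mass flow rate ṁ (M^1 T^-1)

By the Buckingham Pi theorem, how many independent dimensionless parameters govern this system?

1

There are 4 variables and 3 base dimensions (M, L, T).
The dimension matrix has rank 3.
Independent dimensionless groups: 4 − 3 = 1.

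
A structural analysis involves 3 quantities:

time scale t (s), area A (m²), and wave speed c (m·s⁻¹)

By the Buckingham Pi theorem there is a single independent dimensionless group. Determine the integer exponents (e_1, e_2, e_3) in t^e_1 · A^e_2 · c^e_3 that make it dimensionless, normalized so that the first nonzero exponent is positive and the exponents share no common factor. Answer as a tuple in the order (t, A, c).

L: e_1·(0) + e_2·(2) + e_3·(1) = 0
T: e_1·(1) + e_2·(0) + e_3·(-1) = 0
Solving this homogeneous linear system for the smallest-integer solution (first nonzero entry positive) gives (2, -1, 2).

(2, -1, 2)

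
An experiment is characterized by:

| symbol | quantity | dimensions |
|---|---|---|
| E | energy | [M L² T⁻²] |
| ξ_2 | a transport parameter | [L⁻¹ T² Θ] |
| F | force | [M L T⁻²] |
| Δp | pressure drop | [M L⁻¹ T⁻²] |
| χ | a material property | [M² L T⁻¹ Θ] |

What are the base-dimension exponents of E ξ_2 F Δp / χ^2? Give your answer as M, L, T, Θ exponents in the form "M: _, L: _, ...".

M: -1, L: -1, T: -2, Θ: -1

Collect each base-dimension exponent across the product:
  M: (1) + (0) + (1) + (1) − 2·(2) = -1
  L: (2) + (-1) + (1) + (-1) − 2·(1) = -1
  T: (-2) + (2) + (-2) + (-2) − 2·(-1) = -2
  Θ: (0) + (1) + (0) + (0) − 2·(1) = -1
So the dimensions are [M⁻¹ L⁻¹ T⁻² Θ⁻¹].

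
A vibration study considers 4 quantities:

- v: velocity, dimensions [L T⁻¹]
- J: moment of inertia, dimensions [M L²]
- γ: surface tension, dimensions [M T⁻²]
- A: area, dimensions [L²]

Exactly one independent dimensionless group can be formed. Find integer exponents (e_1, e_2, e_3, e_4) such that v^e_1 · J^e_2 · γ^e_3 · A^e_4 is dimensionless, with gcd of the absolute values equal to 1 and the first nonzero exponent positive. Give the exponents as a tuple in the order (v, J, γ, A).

M: e_1·(0) + e_2·(1) + e_3·(1) + e_4·(0) = 0
L: e_1·(1) + e_2·(2) + e_3·(0) + e_4·(2) = 0
T: e_1·(-1) + e_2·(0) + e_3·(-2) + e_4·(0) = 0
Solving this homogeneous linear system for the smallest-integer solution (first nonzero entry positive) gives (2, 1, -1, -2).

(2, 1, -1, -2)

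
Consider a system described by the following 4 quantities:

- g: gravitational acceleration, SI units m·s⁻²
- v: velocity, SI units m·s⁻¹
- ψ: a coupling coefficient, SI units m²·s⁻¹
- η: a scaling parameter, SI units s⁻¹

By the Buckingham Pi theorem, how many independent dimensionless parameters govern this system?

There are 4 variables and 2 base dimensions (L, T).
The dimension matrix has rank 2.
Independent dimensionless groups: 4 − 2 = 2.

2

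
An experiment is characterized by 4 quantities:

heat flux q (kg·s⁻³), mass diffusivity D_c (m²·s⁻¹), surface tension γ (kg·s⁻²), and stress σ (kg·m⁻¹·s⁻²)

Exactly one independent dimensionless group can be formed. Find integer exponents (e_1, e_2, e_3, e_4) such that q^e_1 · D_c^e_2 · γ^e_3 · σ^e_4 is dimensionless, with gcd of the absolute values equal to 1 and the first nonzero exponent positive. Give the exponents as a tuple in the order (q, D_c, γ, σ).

M: e_1·(1) + e_2·(0) + e_3·(1) + e_4·(1) = 0
L: e_1·(0) + e_2·(2) + e_3·(0) + e_4·(-1) = 0
T: e_1·(-3) + e_2·(-1) + e_3·(-2) + e_4·(-2) = 0
Solving this homogeneous linear system for the smallest-integer solution (first nonzero entry positive) gives (1, -1, 1, -2).

(1, -1, 1, -2)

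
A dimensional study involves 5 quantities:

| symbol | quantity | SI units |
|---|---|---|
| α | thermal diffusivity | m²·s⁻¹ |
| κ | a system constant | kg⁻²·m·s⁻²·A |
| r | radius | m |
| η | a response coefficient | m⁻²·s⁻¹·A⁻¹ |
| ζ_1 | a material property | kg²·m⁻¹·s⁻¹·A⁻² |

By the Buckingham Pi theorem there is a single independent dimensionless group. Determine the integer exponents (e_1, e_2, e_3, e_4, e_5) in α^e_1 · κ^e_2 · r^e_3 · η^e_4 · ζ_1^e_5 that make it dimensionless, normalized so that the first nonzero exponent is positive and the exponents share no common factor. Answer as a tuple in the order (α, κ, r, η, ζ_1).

(2, -1, -2, 1, -1)

M: e_1·(0) + e_2·(-2) + e_3·(0) + e_4·(0) + e_5·(2) = 0
L: e_1·(2) + e_2·(1) + e_3·(1) + e_4·(-2) + e_5·(-1) = 0
T: e_1·(-1) + e_2·(-2) + e_3·(0) + e_4·(-1) + e_5·(-1) = 0
I: e_1·(0) + e_2·(1) + e_3·(0) + e_4·(-1) + e_5·(-2) = 0
Solving this homogeneous linear system for the smallest-integer solution (first nonzero entry positive) gives (2, -1, -2, 1, -1).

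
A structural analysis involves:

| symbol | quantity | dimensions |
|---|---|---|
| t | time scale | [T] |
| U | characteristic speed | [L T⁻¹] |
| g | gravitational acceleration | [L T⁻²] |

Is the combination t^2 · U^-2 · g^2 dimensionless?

Sum the exponent of each base dimension across the product:
  L: 2·[t]_L − 2·[U]_L + 2·[g]_L = 2·(0) − 2·(1) + 2·(1) = 0
  T: 2·[t]_T − 2·[U]_T + 2·[g]_T = 2·(1) − 2·(-1) + 2·(-2) = 0
All base exponents vanish — dimensionless.

yes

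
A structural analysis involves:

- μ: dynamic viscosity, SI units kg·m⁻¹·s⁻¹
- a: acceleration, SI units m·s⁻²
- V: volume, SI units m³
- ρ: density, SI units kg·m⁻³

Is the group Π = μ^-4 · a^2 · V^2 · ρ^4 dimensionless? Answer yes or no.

Sum the exponent of each base dimension across the product:
  M: −4·[μ]_M + 2·[a]_M + 2·[V]_M + 4·[ρ]_M = −4·(1) + 2·(0) + 2·(0) + 4·(1) = 0
  L: −4·[μ]_L + 2·[a]_L + 2·[V]_L + 4·[ρ]_L = −4·(-1) + 2·(1) + 2·(3) + 4·(-3) = 0
  T: −4·[μ]_T + 2·[a]_T + 2·[V]_T + 4·[ρ]_T = −4·(-1) + 2·(-2) + 2·(0) + 4·(0) = 0
All base exponents vanish — dimensionless.

yes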